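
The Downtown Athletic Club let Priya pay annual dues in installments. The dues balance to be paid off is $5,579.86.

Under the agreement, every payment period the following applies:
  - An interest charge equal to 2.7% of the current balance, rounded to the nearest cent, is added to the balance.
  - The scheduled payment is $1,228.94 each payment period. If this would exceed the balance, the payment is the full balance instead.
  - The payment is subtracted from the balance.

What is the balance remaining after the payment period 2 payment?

$3,394.18

Payment period 1: opening $5,579.86; interest $150.66 → $5,730.52; payment $1,228.94; balance $4,501.58
Payment period 2: opening $4,501.58; interest $121.54 → $4,623.12; payment $1,228.94; balance $3,394.18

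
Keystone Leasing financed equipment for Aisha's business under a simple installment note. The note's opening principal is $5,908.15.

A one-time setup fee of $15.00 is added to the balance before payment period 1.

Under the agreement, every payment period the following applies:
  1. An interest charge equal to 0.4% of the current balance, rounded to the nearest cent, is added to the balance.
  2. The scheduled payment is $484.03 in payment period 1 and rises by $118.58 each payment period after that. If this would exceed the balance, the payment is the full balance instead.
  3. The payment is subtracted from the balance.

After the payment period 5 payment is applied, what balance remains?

Payment period 1: opening $5,923.15; interest $23.69 → $5,946.84; payment $484.03; balance $5,462.81
Payment period 2: opening $5,462.81; interest $21.85 → $5,484.66; payment $602.61; balance $4,882.05
Payment period 3: opening $4,882.05; interest $19.53 → $4,901.58; payment $721.19; balance $4,180.39
Payment period 4: opening $4,180.39; interest $16.72 → $4,197.11; payment $839.77; balance $3,357.34
Payment period 5: opening $3,357.34; interest $13.43 → $3,370.77; payment $958.35; balance $2,412.42

$2,412.42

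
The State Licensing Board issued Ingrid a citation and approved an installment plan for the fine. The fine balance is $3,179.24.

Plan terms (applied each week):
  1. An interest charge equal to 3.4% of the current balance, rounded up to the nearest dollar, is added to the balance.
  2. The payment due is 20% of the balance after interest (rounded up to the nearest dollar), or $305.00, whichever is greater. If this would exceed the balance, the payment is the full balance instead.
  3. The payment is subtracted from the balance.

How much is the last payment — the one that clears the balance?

Week 1: opening $3,179.24; interest $109.00 → $3,288.24; payment $658.00; balance $2,630.24
Week 2: opening $2,630.24; interest $90.00 → $2,720.24; payment $545.00; balance $2,175.24
Week 3: opening $2,175.24; interest $74.00 → $2,249.24; payment $450.00; balance $1,799.24
Week 4: opening $1,799.24; interest $62.00 → $1,861.24; payment $373.00; balance $1,488.24
Week 5: opening $1,488.24; interest $51.00 → $1,539.24; payment $308.00; balance $1,231.24
Week 6: opening $1,231.24; interest $42.00 → $1,273.24; payment $305.00; balance $968.24
Week 7: opening $968.24; interest $33.00 → $1,001.24; payment $305.00; balance $696.24
Week 8: opening $696.24; interest $24.00 → $720.24; payment $305.00; balance $415.24
Week 9: opening $415.24; interest $15.00 → $430.24; payment $305.00; balance $125.24
Week 10: opening $125.24; interest $5.00 → $130.24; payment $130.24; balance $0.00

$130.24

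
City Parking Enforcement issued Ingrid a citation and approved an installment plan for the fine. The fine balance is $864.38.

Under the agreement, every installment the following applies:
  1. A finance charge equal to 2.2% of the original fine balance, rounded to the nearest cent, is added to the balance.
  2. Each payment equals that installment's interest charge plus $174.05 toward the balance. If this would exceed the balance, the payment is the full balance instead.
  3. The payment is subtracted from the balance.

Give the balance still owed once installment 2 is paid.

Installment 1: $864.38 +$19.02 interest = $883.40; pay $193.07 → $690.33
Installment 2: $690.33 +$19.02 interest = $709.35; pay $193.07 → $516.28

$516.28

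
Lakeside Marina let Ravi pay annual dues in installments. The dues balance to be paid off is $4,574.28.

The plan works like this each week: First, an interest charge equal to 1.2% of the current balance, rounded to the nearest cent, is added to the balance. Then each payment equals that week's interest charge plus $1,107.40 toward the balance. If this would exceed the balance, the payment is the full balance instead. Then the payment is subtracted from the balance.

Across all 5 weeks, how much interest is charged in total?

Week 1: opening $4,574.28; interest $54.89 → $4,629.17; payment $1,162.29; balance $3,466.88
Week 2: opening $3,466.88; interest $41.60 → $3,508.48; payment $1,149.00; balance $2,359.48
Week 3: opening $2,359.48; interest $28.31 → $2,387.79; payment $1,135.71; balance $1,252.08
Week 4: opening $1,252.08; interest $15.02 → $1,267.10; payment $1,122.42; balance $144.68
Week 5: opening $144.68; interest $1.74 → $146.42; payment $146.42; balance $0.00
Total interest: $54.89 + $41.60 + $28.31 + $15.02 + $1.74 = $141.56

$141.56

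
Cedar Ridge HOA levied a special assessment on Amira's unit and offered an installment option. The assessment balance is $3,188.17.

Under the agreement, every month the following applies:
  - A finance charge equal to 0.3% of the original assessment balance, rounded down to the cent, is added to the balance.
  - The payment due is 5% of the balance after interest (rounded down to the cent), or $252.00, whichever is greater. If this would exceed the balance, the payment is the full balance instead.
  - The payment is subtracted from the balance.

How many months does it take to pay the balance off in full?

14

Month 1: opening $3,188.17; interest $9.56 → $3,197.73; payment $252.00; balance $2,945.73
Month 2: opening $2,945.73; interest $9.56 → $2,955.29; payment $252.00; balance $2,703.29
Month 3: opening $2,703.29; interest $9.56 → $2,712.85; payment $252.00; balance $2,460.85
Month 4: opening $2,460.85; interest $9.56 → $2,470.41; payment $252.00; balance $2,218.41
Month 5: opening $2,218.41; interest $9.56 → $2,227.97; payment $252.00; balance $1,975.97
Month 6: opening $1,975.97; interest $9.56 → $1,985.53; payment $252.00; balance $1,733.53
Month 7: opening $1,733.53; interest $9.56 → $1,743.09; payment $252.00; balance $1,491.09
Month 8: opening $1,491.09; interest $9.56 → $1,500.65; payment $252.00; balance $1,248.65
Month 9: opening $1,248.65; interest $9.56 → $1,258.21; payment $252.00; balance $1,006.21
Month 10: opening $1,006.21; interest $9.56 → $1,015.77; payment $252.00; balance $763.77
Month 11: opening $763.77; interest $9.56 → $773.33; payment $252.00; balance $521.33
Month 12: opening $521.33; interest $9.56 → $530.89; payment $252.00; balance $278.89
Month 13: opening $278.89; interest $9.56 → $288.45; payment $252.00; balance $36.45
Month 14: opening $36.45; interest $9.56 → $46.01; payment $46.01; balance $0.00
Balance reaches $0.00 in month 14.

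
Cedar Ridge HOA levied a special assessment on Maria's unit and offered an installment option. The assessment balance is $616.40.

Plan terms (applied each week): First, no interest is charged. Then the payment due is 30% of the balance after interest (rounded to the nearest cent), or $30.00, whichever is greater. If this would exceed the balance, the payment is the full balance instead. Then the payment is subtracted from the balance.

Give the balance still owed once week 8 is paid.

$12.52

Week 1: opening $616.40; payment $184.92; balance $431.48
Week 2: opening $431.48; payment $129.44; balance $302.04
Week 3: opening $302.04; payment $90.61; balance $211.43
Week 4: opening $211.43; payment $63.43; balance $148.00
Week 5: opening $148.00; payment $44.40; balance $103.60
Week 6: opening $103.60; payment $31.08; balance $72.52
Week 7: opening $72.52; payment $30.00; balance $42.52
Week 8: opening $42.52; payment $30.00; balance $12.52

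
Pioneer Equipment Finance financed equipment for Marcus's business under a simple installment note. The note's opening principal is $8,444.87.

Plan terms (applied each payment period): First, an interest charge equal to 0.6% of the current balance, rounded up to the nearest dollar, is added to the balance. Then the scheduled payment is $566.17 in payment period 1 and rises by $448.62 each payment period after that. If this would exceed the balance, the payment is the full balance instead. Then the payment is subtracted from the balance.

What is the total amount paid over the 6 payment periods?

Payment period 1: opening $8,444.87; interest $51.00 → $8,495.87; payment $566.17; balance $7,929.70
Payment period 2: opening $7,929.70; interest $48.00 → $7,977.70; payment $1,014.79; balance $6,962.91
Payment period 3: opening $6,962.91; interest $42.00 → $7,004.91; payment $1,463.41; balance $5,541.50
Payment period 4: opening $5,541.50; interest $34.00 → $5,575.50; payment $1,912.03; balance $3,663.47
Payment period 5: opening $3,663.47; interest $22.00 → $3,685.47; payment $2,360.65; balance $1,324.82
Payment period 6: opening $1,324.82; interest $8.00 → $1,332.82; payment $1,332.82; balance $0.00
Total paid: $8,649.87

$8,649.87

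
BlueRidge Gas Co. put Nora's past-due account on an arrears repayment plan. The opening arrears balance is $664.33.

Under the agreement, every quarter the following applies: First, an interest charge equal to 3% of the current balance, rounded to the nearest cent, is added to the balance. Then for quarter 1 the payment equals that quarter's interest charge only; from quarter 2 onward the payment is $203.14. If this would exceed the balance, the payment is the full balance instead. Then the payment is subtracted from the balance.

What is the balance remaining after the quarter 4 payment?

Quarter 1: opening $664.33; interest $19.93 → $684.26; payment $19.93; balance $664.33
Quarter 2: opening $664.33; interest $19.93 → $684.26; payment $203.14; balance $481.12
Quarter 3: opening $481.12; interest $14.43 → $495.55; payment $203.14; balance $292.41
Quarter 4: opening $292.41; interest $8.77 → $301.18; payment $203.14; balance $98.04

$98.04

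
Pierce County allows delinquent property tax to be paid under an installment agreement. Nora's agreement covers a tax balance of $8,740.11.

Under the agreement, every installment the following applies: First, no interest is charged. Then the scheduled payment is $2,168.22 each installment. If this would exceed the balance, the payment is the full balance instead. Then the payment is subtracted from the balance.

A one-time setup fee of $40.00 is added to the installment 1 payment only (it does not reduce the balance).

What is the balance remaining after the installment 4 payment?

$67.23

Installment 1: opening $8,740.11; payment $2,168.22 (+ $40.00 fee); balance $6,571.89
Installment 2: opening $6,571.89; payment $2,168.22; balance $4,403.67
Installment 3: opening $4,403.67; payment $2,168.22; balance $2,235.45
Installment 4: opening $2,235.45; payment $2,168.22; balance $67.23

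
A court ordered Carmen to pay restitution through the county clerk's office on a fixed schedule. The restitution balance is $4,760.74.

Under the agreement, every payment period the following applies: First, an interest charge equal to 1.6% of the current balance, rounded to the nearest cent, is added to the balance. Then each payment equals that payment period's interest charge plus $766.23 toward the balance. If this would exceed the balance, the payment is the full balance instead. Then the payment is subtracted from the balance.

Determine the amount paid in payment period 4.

Payment period 1: $4,760.74 +$76.17 interest = $4,836.91; pay $842.40 → $3,994.51
Payment period 2: $3,994.51 +$63.91 interest = $4,058.42; pay $830.14 → $3,228.28
Payment period 3: $3,228.28 +$51.65 interest = $3,279.93; pay $817.88 → $2,462.05
Payment period 4: $2,462.05 +$39.39 interest = $2,501.44; pay $805.62 → $1,695.82

$805.62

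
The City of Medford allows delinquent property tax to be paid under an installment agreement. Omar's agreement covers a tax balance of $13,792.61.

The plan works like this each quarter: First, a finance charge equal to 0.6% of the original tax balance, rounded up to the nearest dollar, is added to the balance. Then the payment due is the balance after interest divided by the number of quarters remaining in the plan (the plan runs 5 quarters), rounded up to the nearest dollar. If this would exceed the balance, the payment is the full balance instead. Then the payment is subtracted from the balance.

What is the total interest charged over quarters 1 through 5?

$415.00

Quarter 1: opening $13,792.61; interest $83.00 → $13,875.61; payment $2,776.00; balance $11,099.61
Quarter 2: opening $11,099.61; interest $83.00 → $11,182.61; payment $2,796.00; balance $8,386.61
Quarter 3: opening $8,386.61; interest $83.00 → $8,469.61; payment $2,824.00; balance $5,645.61
Quarter 4: opening $5,645.61; interest $83.00 → $5,728.61; payment $2,865.00; balance $2,863.61
Quarter 5: opening $2,863.61; interest $83.00 → $2,946.61; payment $2,946.61; balance $0.00
Total interest: $83.00 + $83.00 + $83.00 + $83.00 + $83.00 = $415.00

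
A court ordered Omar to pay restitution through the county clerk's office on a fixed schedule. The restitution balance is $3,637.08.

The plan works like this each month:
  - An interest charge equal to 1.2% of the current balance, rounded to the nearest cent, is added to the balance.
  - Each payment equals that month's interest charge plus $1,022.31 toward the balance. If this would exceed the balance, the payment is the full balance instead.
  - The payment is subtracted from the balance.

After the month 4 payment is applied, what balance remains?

Month 1: $3,637.08 +$43.64 interest = $3,680.72; pay $1,065.95 → $2,614.77
Month 2: $2,614.77 +$31.38 interest = $2,646.15; pay $1,053.69 → $1,592.46
Month 3: $1,592.46 +$19.11 interest = $1,611.57; pay $1,041.42 → $570.15
Month 4: $570.15 +$6.84 interest = $576.99; pay $576.99 → $0.00

$0.00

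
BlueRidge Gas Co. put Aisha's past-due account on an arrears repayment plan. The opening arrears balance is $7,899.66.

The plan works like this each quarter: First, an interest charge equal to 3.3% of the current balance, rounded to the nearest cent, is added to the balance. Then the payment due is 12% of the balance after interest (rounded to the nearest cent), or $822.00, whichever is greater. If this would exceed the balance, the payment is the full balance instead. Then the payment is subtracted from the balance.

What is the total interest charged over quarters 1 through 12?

$1,667.08

Quarter 1: $7,899.66 +$260.69 interest = $8,160.35; pay $979.24 → $7,181.11
Quarter 2: $7,181.11 +$236.98 interest = $7,418.09; pay $890.17 → $6,527.92
Quarter 3: $6,527.92 +$215.42 interest = $6,743.34; pay $822.00 → $5,921.34
Quarter 4: $5,921.34 +$195.40 interest = $6,116.74; pay $822.00 → $5,294.74
Quarter 5: $5,294.74 +$174.73 interest = $5,469.47; pay $822.00 → $4,647.47
Quarter 6: $4,647.47 +$153.37 interest = $4,800.84; pay $822.00 → $3,978.84
Quarter 7: $3,978.84 +$131.30 interest = $4,110.14; pay $822.00 → $3,288.14
Quarter 8: $3,288.14 +$108.51 interest = $3,396.65; pay $822.00 → $2,574.65
Quarter 9: $2,574.65 +$84.96 interest = $2,659.61; pay $822.00 → $1,837.61
Quarter 10: $1,837.61 +$60.64 interest = $1,898.25; pay $822.00 → $1,076.25
Quarter 11: $1,076.25 +$35.52 interest = $1,111.77; pay $822.00 → $289.77
Quarter 12: $289.77 +$9.56 interest = $299.33; pay $299.33 → $0.00
Total interest: $260.69 + $236.98 + $215.42 + $195.40 + $174.73 + $153.37 + $131.30 + $108.51 + $84.96 + $60.64 + $35.52 + $9.56 = $1,667.08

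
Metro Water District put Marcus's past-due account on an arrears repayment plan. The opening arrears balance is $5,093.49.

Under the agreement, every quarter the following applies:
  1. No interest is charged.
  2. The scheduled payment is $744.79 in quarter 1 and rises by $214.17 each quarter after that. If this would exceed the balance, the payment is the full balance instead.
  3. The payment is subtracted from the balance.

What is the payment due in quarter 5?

Quarter 1: $5,093.49 − $744.79 → $4,348.70
Quarter 2: $4,348.70 − $958.96 → $3,389.74
Quarter 3: $3,389.74 − $1,173.13 → $2,216.61
Quarter 4: $2,216.61 − $1,387.30 → $829.31
Quarter 5: $829.31 − $829.31 → $0.00

$829.31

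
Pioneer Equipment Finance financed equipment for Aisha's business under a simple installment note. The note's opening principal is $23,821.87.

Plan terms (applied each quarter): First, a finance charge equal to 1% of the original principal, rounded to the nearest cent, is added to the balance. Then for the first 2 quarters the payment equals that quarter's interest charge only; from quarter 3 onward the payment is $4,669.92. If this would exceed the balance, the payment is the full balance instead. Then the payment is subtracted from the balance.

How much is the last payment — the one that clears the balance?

$1,901.59

Quarter 1: opening $23,821.87; interest $238.22 → $24,060.09; payment $238.22; balance $23,821.87
Quarter 2: opening $23,821.87; interest $238.22 → $24,060.09; payment $238.22; balance $23,821.87
Quarter 3: opening $23,821.87; interest $238.22 → $24,060.09; payment $4,669.92; balance $19,390.17
Quarter 4: opening $19,390.17; interest $238.22 → $19,628.39; payment $4,669.92; balance $14,958.47
Quarter 5: opening $14,958.47; interest $238.22 → $15,196.69; payment $4,669.92; balance $10,526.77
Quarter 6: opening $10,526.77; interest $238.22 → $10,764.99; payment $4,669.92; balance $6,095.07
Quarter 7: opening $6,095.07; interest $238.22 → $6,333.29; payment $4,669.92; balance $1,663.37
Quarter 8: opening $1,663.37; interest $238.22 → $1,901.59; payment $1,901.59; balance $0.00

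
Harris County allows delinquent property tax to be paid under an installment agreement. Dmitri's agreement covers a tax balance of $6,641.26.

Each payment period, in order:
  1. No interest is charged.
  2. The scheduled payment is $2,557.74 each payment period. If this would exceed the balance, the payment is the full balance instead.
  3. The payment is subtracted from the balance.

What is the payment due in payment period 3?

Payment period 1: opening $6,641.26; payment $2,557.74; balance $4,083.52
Payment period 2: opening $4,083.52; payment $2,557.74; balance $1,525.78
Payment period 3: opening $1,525.78; payment $1,525.78; balance $0.00

$1,525.78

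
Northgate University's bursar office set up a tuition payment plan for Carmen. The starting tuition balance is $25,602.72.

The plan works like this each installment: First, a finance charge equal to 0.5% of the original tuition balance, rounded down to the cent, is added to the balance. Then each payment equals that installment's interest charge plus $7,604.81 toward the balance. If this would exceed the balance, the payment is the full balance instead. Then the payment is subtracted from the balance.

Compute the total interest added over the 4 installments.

$512.04

Installment 1: opening $25,602.72; interest $128.01 → $25,730.73; payment $7,732.82; balance $17,997.91
Installment 2: opening $17,997.91; interest $128.01 → $18,125.92; payment $7,732.82; balance $10,393.10
Installment 3: opening $10,393.10; interest $128.01 → $10,521.11; payment $7,732.82; balance $2,788.29
Installment 4: opening $2,788.29; interest $128.01 → $2,916.30; payment $2,916.30; balance $0.00
Total interest: $128.01 + $128.01 + $128.01 + $128.01 = $512.04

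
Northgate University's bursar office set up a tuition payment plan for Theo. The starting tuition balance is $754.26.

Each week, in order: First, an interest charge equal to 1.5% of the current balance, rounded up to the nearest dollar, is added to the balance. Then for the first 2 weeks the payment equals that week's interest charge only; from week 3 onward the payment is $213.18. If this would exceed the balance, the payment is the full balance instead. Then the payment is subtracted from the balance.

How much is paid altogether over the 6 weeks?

Week 1: opening $754.26; interest $12.00 → $766.26; payment $12.00; balance $754.26
Week 2: opening $754.26; interest $12.00 → $766.26; payment $12.00; balance $754.26
Week 3: opening $754.26; interest $12.00 → $766.26; payment $213.18; balance $553.08
Week 4: opening $553.08; interest $9.00 → $562.08; payment $213.18; balance $348.90
Week 5: opening $348.90; interest $6.00 → $354.90; payment $213.18; balance $141.72
Week 6: opening $141.72; interest $3.00 → $144.72; payment $144.72; balance $0.00
Total paid: $808.26

$808.26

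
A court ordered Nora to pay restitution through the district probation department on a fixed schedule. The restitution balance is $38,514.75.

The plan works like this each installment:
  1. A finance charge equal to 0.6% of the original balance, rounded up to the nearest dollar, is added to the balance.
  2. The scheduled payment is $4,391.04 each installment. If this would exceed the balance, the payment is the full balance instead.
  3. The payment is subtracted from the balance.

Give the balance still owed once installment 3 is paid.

$26,037.63

Installment 1: $38,514.75 +$232.00 interest = $38,746.75; pay $4,391.04 → $34,355.71
Installment 2: $34,355.71 +$232.00 interest = $34,587.71; pay $4,391.04 → $30,196.67
Installment 3: $30,196.67 +$232.00 interest = $30,428.67; pay $4,391.04 → $26,037.63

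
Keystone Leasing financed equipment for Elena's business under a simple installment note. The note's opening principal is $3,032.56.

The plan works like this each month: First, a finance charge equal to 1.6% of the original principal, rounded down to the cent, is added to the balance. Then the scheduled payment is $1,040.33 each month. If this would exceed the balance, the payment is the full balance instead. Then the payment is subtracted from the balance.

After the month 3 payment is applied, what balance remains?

$57.13

# | Opening | Interest | Payment | End bal
1 | $3,032.56 | $48.52 | $1,040.33 | $2,040.75
2 | $2,040.75 | $48.52 | $1,040.33 | $1,048.94
3 | $1,048.94 | $48.52 | $1,040.33 | $57.13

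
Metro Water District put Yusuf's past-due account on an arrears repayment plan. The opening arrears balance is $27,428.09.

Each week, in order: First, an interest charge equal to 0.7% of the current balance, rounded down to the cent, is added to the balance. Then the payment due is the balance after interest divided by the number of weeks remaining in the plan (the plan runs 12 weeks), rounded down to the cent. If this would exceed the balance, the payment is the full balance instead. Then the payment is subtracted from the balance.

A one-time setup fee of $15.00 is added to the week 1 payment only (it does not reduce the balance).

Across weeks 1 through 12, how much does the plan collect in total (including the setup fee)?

$28,723.61

# | Opening | Interest | Payment | Fee | End bal
1 | $27,428.09 | $191.99 | $2,301.67 | $15.00 | $25,318.41
2 | $25,318.41 | $177.22 | $2,317.78 | — | $23,177.85
3 | $23,177.85 | $162.24 | $2,334.00 | — | $21,006.09
4 | $21,006.09 | $147.04 | $2,350.34 | — | $18,802.79
5 | $18,802.79 | $131.61 | $2,366.80 | — | $16,567.60
6 | $16,567.60 | $115.97 | $2,383.36 | — | $14,300.21
7 | $14,300.21 | $100.10 | $2,400.05 | — | $12,000.26
8 | $12,000.26 | $84.00 | $2,416.85 | — | $9,667.41
9 | $9,667.41 | $67.67 | $2,433.77 | — | $7,301.31
10 | $7,301.31 | $51.10 | $2,450.80 | — | $4,901.61
11 | $4,901.61 | $34.31 | $2,467.96 | — | $2,467.96
12 | $2,467.96 | $17.27 | $2,485.23 | — | $0.00
Total paid: $28,723.61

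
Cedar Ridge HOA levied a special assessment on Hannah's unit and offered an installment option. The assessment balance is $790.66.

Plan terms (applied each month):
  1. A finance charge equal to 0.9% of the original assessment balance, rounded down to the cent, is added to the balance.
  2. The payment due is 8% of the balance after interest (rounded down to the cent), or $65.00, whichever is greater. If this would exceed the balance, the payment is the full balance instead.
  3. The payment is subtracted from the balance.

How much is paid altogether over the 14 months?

Month 1: opening $790.66; interest $7.11 → $797.77; payment $65.00; balance $732.77
Month 2: opening $732.77; interest $7.11 → $739.88; payment $65.00; balance $674.88
Month 3: opening $674.88; interest $7.11 → $681.99; payment $65.00; balance $616.99
Month 4: opening $616.99; interest $7.11 → $624.10; payment $65.00; balance $559.10
Month 5: opening $559.10; interest $7.11 → $566.21; payment $65.00; balance $501.21
Month 6: opening $501.21; interest $7.11 → $508.32; payment $65.00; balance $443.32
Month 7: opening $443.32; interest $7.11 → $450.43; payment $65.00; balance $385.43
Month 8: opening $385.43; interest $7.11 → $392.54; payment $65.00; balance $327.54
Month 9: opening $327.54; interest $7.11 → $334.65; payment $65.00; balance $269.65
Month 10: opening $269.65; interest $7.11 → $276.76; payment $65.00; balance $211.76
Month 11: opening $211.76; interest $7.11 → $218.87; payment $65.00; balance $153.87
Month 12: opening $153.87; interest $7.11 → $160.98; payment $65.00; balance $95.98
Month 13: opening $95.98; interest $7.11 → $103.09; payment $65.00; balance $38.09
Month 14: opening $38.09; interest $7.11 → $45.20; payment $45.20; balance $0.00
Total paid: $890.20

$890.20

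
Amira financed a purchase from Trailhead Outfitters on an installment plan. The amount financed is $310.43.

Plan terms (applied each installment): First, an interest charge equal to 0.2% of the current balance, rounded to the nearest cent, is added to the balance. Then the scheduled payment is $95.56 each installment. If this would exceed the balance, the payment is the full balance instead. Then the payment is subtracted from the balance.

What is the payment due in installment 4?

$25.09

Installment 1: $310.43 +$0.62 interest = $311.05; pay $95.56 → $215.49
Installment 2: $215.49 +$0.43 interest = $215.92; pay $95.56 → $120.36
Installment 3: $120.36 +$0.24 interest = $120.60; pay $95.56 → $25.04
Installment 4: $25.04 +$0.05 interest = $25.09; pay $25.09 → $0.00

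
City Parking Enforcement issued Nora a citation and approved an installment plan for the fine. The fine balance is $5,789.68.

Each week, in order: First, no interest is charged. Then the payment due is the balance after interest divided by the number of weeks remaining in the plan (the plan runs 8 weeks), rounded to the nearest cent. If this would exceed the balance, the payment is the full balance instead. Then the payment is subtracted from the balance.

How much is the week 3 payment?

Week 1: $5,789.68 − $723.71 → $5,065.97
Week 2: $5,065.97 − $723.71 → $4,342.26
Week 3: $4,342.26 − $723.71 → $3,618.55

$723.71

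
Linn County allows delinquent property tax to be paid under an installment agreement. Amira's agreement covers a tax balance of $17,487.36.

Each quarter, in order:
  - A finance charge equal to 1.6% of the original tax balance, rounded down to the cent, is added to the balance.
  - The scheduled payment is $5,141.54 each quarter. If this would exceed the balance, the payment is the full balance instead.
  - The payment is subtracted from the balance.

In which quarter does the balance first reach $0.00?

# | Opening | Interest | Payment | End bal
1 | $17,487.36 | $279.79 | $5,141.54 | $12,625.61
2 | $12,625.61 | $279.79 | $5,141.54 | $7,763.86
3 | $7,763.86 | $279.79 | $5,141.54 | $2,902.11
4 | $2,902.11 | $279.79 | $3,181.90 | $0.00
Balance reaches $0.00 in quarter 4.

4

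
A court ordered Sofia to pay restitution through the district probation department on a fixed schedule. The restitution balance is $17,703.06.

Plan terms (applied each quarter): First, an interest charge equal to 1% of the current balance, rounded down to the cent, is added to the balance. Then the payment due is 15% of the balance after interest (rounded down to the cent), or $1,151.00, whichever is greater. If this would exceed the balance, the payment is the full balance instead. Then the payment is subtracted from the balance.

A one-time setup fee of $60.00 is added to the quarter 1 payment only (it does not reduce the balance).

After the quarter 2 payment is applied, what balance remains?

$13,047.56

# | Opening | Interest | Payment | Fee | End bal
1 | $17,703.06 | $177.03 | $2,682.01 | $60.00 | $15,198.08
2 | $15,198.08 | $151.98 | $2,302.50 | — | $13,047.56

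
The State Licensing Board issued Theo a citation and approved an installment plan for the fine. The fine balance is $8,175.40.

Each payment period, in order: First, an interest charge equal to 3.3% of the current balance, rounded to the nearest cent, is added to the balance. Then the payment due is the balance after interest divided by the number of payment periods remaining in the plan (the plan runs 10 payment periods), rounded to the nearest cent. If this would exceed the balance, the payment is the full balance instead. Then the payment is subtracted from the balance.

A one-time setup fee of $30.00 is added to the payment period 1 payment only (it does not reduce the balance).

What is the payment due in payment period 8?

$1,060.01

# | Opening | Interest | Payment | Fee | End bal
1 | $8,175.40 | $269.79 | $844.52 | $30.00 | $7,600.67
2 | $7,600.67 | $250.82 | $872.39 | — | $6,979.10
3 | $6,979.10 | $230.31 | $901.18 | — | $6,308.23
4 | $6,308.23 | $208.17 | $930.91 | — | $5,585.49
5 | $5,585.49 | $184.32 | $961.64 | — | $4,808.17
6 | $4,808.17 | $158.67 | $993.37 | — | $3,973.47
7 | $3,973.47 | $131.12 | $1,026.15 | — | $3,078.44
8 | $3,078.44 | $101.59 | $1,060.01 | — | $2,120.02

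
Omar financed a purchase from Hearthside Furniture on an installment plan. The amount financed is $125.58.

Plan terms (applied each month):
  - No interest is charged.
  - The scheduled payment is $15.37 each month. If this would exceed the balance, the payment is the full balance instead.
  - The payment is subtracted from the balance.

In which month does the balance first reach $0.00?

9

Month 1: opening $125.58; payment $15.37; balance $110.21
Month 2: opening $110.21; payment $15.37; balance $94.84
Month 3: opening $94.84; payment $15.37; balance $79.47
Month 4: opening $79.47; payment $15.37; balance $64.10
Month 5: opening $64.10; payment $15.37; balance $48.73
Month 6: opening $48.73; payment $15.37; balance $33.36
Month 7: opening $33.36; payment $15.37; balance $17.99
Month 8: opening $17.99; payment $15.37; balance $2.62
Month 9: opening $2.62; payment $2.62; balance $0.00
Balance reaches $0.00 in month 9.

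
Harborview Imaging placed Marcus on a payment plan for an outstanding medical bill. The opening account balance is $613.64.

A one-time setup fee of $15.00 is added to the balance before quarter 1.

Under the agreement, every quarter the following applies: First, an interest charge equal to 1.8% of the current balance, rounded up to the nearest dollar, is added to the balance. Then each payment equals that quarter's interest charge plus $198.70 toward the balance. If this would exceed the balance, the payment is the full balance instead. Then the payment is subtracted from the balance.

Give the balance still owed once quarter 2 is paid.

# | Opening | Interest | Payment | End bal
1 | $628.64 | $12.00 | $210.70 | $429.94
2 | $429.94 | $8.00 | $206.70 | $231.24

$231.24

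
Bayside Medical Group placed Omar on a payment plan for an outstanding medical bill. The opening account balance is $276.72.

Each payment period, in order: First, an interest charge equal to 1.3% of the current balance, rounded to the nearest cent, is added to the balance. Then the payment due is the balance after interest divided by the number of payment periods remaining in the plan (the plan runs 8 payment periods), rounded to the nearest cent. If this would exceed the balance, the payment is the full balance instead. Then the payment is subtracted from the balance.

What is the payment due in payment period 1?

Payment period 1: opening $276.72; interest $3.60 → $280.32; payment $35.04; balance $245.28

$35.04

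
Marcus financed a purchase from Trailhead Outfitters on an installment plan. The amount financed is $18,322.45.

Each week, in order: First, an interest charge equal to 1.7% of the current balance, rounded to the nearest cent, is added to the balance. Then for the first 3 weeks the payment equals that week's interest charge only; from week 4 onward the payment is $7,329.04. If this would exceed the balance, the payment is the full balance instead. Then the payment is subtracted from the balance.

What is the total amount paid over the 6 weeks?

$19,831.41

Week 1: opening $18,322.45; interest $311.48 → $18,633.93; payment $311.48; balance $18,322.45
Week 2: opening $18,322.45; interest $311.48 → $18,633.93; payment $311.48; balance $18,322.45
Week 3: opening $18,322.45; interest $311.48 → $18,633.93; payment $311.48; balance $18,322.45
Week 4: opening $18,322.45; interest $311.48 → $18,633.93; payment $7,329.04; balance $11,304.89
Week 5: opening $11,304.89; interest $192.18 → $11,497.07; payment $7,329.04; balance $4,168.03
Week 6: opening $4,168.03; interest $70.86 → $4,238.89; payment $4,238.89; balance $0.00
Total paid: $19,831.41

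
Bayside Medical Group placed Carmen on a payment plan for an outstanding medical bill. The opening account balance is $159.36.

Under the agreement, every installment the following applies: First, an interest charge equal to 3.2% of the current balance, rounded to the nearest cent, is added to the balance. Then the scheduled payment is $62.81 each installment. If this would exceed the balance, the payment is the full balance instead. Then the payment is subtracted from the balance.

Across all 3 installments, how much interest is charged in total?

$9.70

# | Opening | Interest | Payment | End bal
1 | $159.36 | $5.10 | $62.81 | $101.65
2 | $101.65 | $3.25 | $62.81 | $42.09
3 | $42.09 | $1.35 | $43.44 | $0.00
Total interest: $5.10 + $3.25 + $1.35 = $9.70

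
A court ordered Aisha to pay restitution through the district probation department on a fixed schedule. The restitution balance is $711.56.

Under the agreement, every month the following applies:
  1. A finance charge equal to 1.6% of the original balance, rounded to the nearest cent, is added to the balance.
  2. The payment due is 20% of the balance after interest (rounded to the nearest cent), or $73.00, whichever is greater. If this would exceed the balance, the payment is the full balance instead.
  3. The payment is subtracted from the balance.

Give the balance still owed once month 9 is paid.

$10.23

# | Opening | Interest | Payment | End bal
1 | $711.56 | $11.38 | $144.59 | $578.35
2 | $578.35 | $11.38 | $117.95 | $471.78
3 | $471.78 | $11.38 | $96.63 | $386.53
4 | $386.53 | $11.38 | $79.58 | $318.33
5 | $318.33 | $11.38 | $73.00 | $256.71
6 | $256.71 | $11.38 | $73.00 | $195.09
7 | $195.09 | $11.38 | $73.00 | $133.47
8 | $133.47 | $11.38 | $73.00 | $71.85
9 | $71.85 | $11.38 | $73.00 | $10.23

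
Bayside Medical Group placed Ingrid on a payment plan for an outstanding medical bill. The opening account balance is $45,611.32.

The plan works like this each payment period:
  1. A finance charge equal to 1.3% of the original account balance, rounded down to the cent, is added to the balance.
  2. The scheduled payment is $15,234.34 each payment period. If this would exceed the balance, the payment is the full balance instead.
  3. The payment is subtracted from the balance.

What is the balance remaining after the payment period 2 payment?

$16,328.52

Payment period 1: opening $45,611.32; interest $592.94 → $46,204.26; payment $15,234.34; balance $30,969.92
Payment period 2: opening $30,969.92; interest $592.94 → $31,562.86; payment $15,234.34; balance $16,328.52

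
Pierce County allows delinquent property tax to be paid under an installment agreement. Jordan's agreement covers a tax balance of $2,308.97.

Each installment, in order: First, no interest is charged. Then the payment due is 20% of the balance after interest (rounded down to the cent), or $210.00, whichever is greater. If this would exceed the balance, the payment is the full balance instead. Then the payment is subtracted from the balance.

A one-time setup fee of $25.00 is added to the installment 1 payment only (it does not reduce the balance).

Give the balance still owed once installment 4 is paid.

$945.76

Installment 1: opening $2,308.97; payment $461.79 (+ $25.00 fee); balance $1,847.18
Installment 2: opening $1,847.18; payment $369.43; balance $1,477.75
Installment 3: opening $1,477.75; payment $295.55; balance $1,182.20
Installment 4: opening $1,182.20; payment $236.44; balance $945.76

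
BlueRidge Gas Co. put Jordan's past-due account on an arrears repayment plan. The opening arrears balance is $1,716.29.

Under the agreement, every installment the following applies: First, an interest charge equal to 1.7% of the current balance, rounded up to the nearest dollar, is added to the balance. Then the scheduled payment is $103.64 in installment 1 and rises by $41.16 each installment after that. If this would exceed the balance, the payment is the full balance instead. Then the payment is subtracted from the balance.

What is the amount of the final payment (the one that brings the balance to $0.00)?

$286.45

Installment 1: opening $1,716.29; interest $30.00 → $1,746.29; payment $103.64; balance $1,642.65
Installment 2: opening $1,642.65; interest $28.00 → $1,670.65; payment $144.80; balance $1,525.85
Installment 3: opening $1,525.85; interest $26.00 → $1,551.85; payment $185.96; balance $1,365.89
Installment 4: opening $1,365.89; interest $24.00 → $1,389.89; payment $227.12; balance $1,162.77
Installment 5: opening $1,162.77; interest $20.00 → $1,182.77; payment $268.28; balance $914.49
Installment 6: opening $914.49; interest $16.00 → $930.49; payment $309.44; balance $621.05
Installment 7: opening $621.05; interest $11.00 → $632.05; payment $350.60; balance $281.45
Installment 8: opening $281.45; interest $5.00 → $286.45; payment $286.45; balance $0.00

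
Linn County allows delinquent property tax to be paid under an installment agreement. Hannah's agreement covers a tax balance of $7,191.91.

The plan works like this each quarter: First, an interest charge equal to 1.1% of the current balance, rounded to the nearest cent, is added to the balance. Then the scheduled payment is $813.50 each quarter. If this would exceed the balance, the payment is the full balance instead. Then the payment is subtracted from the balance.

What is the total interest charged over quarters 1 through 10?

Quarter 1: opening $7,191.91; interest $79.11 → $7,271.02; payment $813.50; balance $6,457.52
Quarter 2: opening $6,457.52; interest $71.03 → $6,528.55; payment $813.50; balance $5,715.05
Quarter 3: opening $5,715.05; interest $62.87 → $5,777.92; payment $813.50; balance $4,964.42
Quarter 4: opening $4,964.42; interest $54.61 → $5,019.03; payment $813.50; balance $4,205.53
Quarter 5: opening $4,205.53; interest $46.26 → $4,251.79; payment $813.50; balance $3,438.29
Quarter 6: opening $3,438.29; interest $37.82 → $3,476.11; payment $813.50; balance $2,662.61
Quarter 7: opening $2,662.61; interest $29.29 → $2,691.90; payment $813.50; balance $1,878.40
Quarter 8: opening $1,878.40; interest $20.66 → $1,899.06; payment $813.50; balance $1,085.56
Quarter 9: opening $1,085.56; interest $11.94 → $1,097.50; payment $813.50; balance $284.00
Quarter 10: opening $284.00; interest $3.12 → $287.12; payment $287.12; balance $0.00
Total interest: $79.11 + $71.03 + $62.87 + $54.61 + $46.26 + $37.82 + $29.29 + $20.66 + $11.94 + $3.12 = $416.71

$416.71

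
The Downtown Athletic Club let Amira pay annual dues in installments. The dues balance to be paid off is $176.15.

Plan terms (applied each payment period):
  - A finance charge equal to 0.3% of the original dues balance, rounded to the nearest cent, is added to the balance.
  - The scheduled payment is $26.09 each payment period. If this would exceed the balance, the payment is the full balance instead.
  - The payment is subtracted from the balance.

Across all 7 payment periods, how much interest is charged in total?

Payment period 1: opening $176.15; interest $0.53 → $176.68; payment $26.09; balance $150.59
Payment period 2: opening $150.59; interest $0.53 → $151.12; payment $26.09; balance $125.03
Payment period 3: opening $125.03; interest $0.53 → $125.56; payment $26.09; balance $99.47
Payment period 4: opening $99.47; interest $0.53 → $100.00; payment $26.09; balance $73.91
Payment period 5: opening $73.91; interest $0.53 → $74.44; payment $26.09; balance $48.35
Payment period 6: opening $48.35; interest $0.53 → $48.88; payment $26.09; balance $22.79
Payment period 7: opening $22.79; interest $0.53 → $23.32; payment $23.32; balance $0.00
Total interest: $0.53 + $0.53 + $0.53 + $0.53 + $0.53 + $0.53 + $0.53 = $3.71

$3.71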